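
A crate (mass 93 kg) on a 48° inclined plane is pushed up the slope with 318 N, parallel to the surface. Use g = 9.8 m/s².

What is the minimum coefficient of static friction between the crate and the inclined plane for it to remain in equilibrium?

N = m g cos θ = 609.8 N.
Friction must make up the shortfall along the incline: f = m g sin θ − P = 677.3 − 318 = 359.3 N.
At the threshold f = μ_s N, so μ_s,min = 359.3/609.8 = 0.589.

μ_s,min ≈ 0.589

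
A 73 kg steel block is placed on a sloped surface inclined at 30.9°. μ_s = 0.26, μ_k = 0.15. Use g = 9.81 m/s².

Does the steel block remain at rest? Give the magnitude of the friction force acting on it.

N = m g cos θ = 614 N.
Down-slope weight component: m g sin θ = 368 N.
μ_s N = 160 N.
368 > 160 N, so it slides; kinetic friction f = μ_k N = 0.15×614 = 92.2 N.

f ≈ 92.2 N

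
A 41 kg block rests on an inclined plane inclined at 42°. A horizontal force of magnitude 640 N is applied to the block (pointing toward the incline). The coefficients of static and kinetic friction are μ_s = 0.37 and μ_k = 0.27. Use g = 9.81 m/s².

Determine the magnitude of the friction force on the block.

f ≈ 206 N (down the incline)

Resolve perpendicular to the incline: N = m g cos θ + P sin θ = 41×9.81×cos 42° + 640×sin 42° = 727.1 N.
Along the incline, the net driving force (taking up-slope positive) is P cos θ − m g sin θ = 475.6 − 269.1 = 206.5 N, so equilibrium requires friction f = -206.5 N (down-slope).
The limit of static friction is μ_s N = 269 N.
Since 206.5 N is within the 269 N limit, the block stays put and friction is exactly 206 N.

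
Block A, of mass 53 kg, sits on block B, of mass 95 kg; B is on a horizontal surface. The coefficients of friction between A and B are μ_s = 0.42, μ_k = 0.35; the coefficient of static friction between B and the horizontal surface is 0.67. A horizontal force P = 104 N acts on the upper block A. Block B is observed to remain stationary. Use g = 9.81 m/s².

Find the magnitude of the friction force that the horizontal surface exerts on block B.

f ≈ 104 N

Between the blocks, N₁ = m_A g = 519.9 N.
So the A–B interface can sustain at most μ_s N₁ = 218.4 N of static friction.
Since P = 104 N ≤ 218.4 N, A does not slip on B; friction on A equals P = 104 N.
B experiences an equal 104 N forward from A (third law). B is in equilibrium, so the floor supplies f₂ = 104 N of static friction (limit μ_s(m_A+m_B)g = 972.8 N, not exceeded).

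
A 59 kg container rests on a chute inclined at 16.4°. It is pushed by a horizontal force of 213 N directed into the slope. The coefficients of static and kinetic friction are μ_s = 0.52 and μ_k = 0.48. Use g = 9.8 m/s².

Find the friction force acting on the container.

f ≈ 41.1 N (down the incline)

The horizontal push has a component P sin θ into the surface, so N = m g cos θ + P sin θ = 554.7 + 60.14 = 614.8 N.
Parallel to the incline: P cos θ − m g sin θ = 204.3 − 163.2 = 41.08 N; the friction needed to balance this is 41.08 N acting down the slope.
The limit of static friction is μ_s N = 319.7 N.
|f_req| = 41.08 ≤ 319.7 N → the container is in equilibrium; friction equals the required value.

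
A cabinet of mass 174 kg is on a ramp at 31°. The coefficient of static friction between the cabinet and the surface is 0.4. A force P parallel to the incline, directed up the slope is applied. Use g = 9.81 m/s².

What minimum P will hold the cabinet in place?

P_min ≈ 294 N

The cabinet tends to slide down (tan θ > μ_s), so at the point of impending slip friction acts up-slope at its limit: f = μ_s N.
P is parallel to the surface, so N = m g cos θ = 1460 N.
Along the incline: P + μ_s N = m g sin θ, so P = 879 − 0.4×1460 = 294 N.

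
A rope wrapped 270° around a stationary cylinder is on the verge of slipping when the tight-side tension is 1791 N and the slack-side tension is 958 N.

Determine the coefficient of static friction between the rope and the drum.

T₂/T₁ = e^{μβ} → μ = ln(T₂/T₁)/β.
β = 270° = 4.712 rad.
μ = ln(1791/958)/4.712 = ln(1.87)/4.712 = 0.133.

μ ≈ 0.133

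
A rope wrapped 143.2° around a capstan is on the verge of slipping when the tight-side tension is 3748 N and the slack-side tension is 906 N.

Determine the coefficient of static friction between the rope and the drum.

μ ≈ 0.568

T₂/T₁ = e^{μβ} → μ = ln(T₂/T₁)/β.
β = 143.2° = 2.499 rad.
μ = ln(3748/906)/2.499 = ln(4.137)/2.499 = 0.568.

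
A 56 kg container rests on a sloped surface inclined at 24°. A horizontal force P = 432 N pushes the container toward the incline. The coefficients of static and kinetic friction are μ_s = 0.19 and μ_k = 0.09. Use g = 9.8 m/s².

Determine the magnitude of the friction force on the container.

f ≈ 60.9 N (down the incline)

Normal direction: N = m g cos θ + P sin θ = 677.1 N.
Along the incline, the net driving force (taking up-slope positive) is P cos θ − m g sin θ = 394.7 − 223.2 = 171.4 N, so equilibrium requires friction f = -171.4 N (down-slope).
The limit of static friction is μ_s N = 128.6 N.
The required 171.4 N exceeds the static limit, so the container slides up-slope and f = μ_k N = 0.09×677.1 = 60.9 N.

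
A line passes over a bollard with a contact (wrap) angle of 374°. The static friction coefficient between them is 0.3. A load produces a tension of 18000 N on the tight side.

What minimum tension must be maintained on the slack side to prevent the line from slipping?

Capstan equation at impending slip: T_tight/T_slack = e^{μβ}.
β = 374° = 6.528 rad; e^{μβ} = e^{0.3×6.528} = 7.087.
T_slack = T_tight / e^{μβ} = 18000 / 7.087 = 2540 N.

T_min ≈ 2540 N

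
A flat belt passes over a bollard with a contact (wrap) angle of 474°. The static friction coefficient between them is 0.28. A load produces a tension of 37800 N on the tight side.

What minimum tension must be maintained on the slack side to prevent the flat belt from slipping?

Capstan equation at impending slip: T_tight/T_slack = e^{μβ}.
β = 474° = 8.273 rad; e^{μβ} = e^{0.28×8.273} = 10.14.
T_slack = T_tight / e^{μβ} = 37800 / 10.14 = 3730 N.

T_min ≈ 3730 N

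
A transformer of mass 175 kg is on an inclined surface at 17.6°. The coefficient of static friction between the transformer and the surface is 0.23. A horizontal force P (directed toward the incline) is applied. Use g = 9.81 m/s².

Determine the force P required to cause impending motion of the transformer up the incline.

At impending motion up the slope, friction acts down-slope at its limit: f = μ_s N.
Perpendicular to the incline: N = m g cos θ + P sin θ.
Along the incline: P cos θ = m g sin θ + μ_s N = m g sin θ + μ_s (m g cos θ + P sin θ).
Solving, P (cos θ − μ_s sin θ) = m g (sin θ + μ_s cos θ), so P = 175×9.81×(sin 17.6° + 0.23 cos 17.6°)/(cos 17.6° − 0.23 sin 17.6°) = 1720×0.5216/0.8836 = 1010 N.

P ≈ 1010 N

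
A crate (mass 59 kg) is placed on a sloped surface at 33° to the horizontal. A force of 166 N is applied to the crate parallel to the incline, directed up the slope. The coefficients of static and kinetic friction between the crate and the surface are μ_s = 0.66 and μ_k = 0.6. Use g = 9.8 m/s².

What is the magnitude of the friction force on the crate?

Perpendicular to the surface, N = m g cos θ = 59·9.8·cos 33° = 484.9 N.
The friction needed for equilibrium is m g sin θ − P = 314.9 − 166 = 148.9 N, measured positive up-slope.
Static friction can supply at most μ_s N = 320 N.
Since |148.9| ≤ 320 N, the crate remains in static equilibrium and friction takes exactly the required value.

f ≈ 149 N (up the incline)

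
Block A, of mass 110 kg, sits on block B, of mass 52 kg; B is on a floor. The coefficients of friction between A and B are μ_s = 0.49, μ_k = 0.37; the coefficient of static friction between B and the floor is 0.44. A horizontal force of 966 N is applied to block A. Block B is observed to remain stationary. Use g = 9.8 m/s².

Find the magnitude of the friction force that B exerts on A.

The normal force B exerts on A is simply A's weight, N₁ = 1078 N.
So the A–B interface can sustain at most μ_s N₁ = 528.2 N of static friction.
P = 966 N exceeds that limit, so A slips over B and the interface friction becomes kinetic: f₁ = μ_k N₁ = 0.37×1078 = 399 N.
By Newton's third law B feels 399 N forward from A. With B stationary, the floor's static friction on B balances it: f₂ = 399 N (well within μ_s(m_A+m_B)g = 698.5 N).

f ≈ 399 N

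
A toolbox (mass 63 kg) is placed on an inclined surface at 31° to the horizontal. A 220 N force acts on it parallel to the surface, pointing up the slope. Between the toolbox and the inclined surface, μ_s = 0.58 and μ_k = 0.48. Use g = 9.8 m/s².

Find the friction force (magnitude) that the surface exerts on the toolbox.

f ≈ 98 N (up the incline)

The normal reaction is N = m g cos θ = 529.2 N.
For equilibrium along the incline the friction force must supply f = m g sin θ − P = 318 − 220 = 97.98 N (positive meaning up-slope).
The static-friction ceiling is μ_s N = 0.58 × 529.2 = 306.9 N.
Since |97.98| ≤ 306.9 N, static friction is sufficient; f equals the required value, not μ_s N.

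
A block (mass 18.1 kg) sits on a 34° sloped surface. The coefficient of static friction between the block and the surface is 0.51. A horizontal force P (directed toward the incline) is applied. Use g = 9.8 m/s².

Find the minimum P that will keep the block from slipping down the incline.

P_min ≈ 21.7 N

The block tends to slide down (tan θ > μ_s), so at the point of impending slip friction acts up-slope at its limit: f = μ_s N.
Perpendicular to the incline: N = m g cos θ + P sin θ.
Along the incline: P cos θ + μ_s N = m g sin θ, i.e. P cos θ + μ_s (m g cos θ + P sin θ) = m g sin θ.
Solving, P (cos θ + μ_s sin θ) = m g (sin θ − μ_s cos θ), so P = 177×0.1364/1.114 = 21.7 N.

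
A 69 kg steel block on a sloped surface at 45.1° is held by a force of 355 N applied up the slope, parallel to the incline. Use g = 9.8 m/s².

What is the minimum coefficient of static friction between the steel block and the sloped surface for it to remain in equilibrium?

μ_s,min ≈ 0.26

N = m g cos θ = 477.3 N.
Friction must make up the shortfall along the incline: f = m g sin θ − P = 479 − 355 = 124 N.
At the threshold f = μ_s N, so μ_s,min = 124/477.3 = 0.26.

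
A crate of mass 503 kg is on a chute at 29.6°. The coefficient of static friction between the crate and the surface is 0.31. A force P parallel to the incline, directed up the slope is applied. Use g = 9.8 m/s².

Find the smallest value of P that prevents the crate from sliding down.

The crate tends to slide down (tan θ > μ_s), so at the point of impending slip friction acts up-slope at its limit: f = μ_s N.
P is parallel to the surface, so N = m g cos θ = 4290 N.
Along the incline: P + μ_s N = m g sin θ, so P = 2430 − 0.31×4290 = 1110 N.

P_min ≈ 1110 N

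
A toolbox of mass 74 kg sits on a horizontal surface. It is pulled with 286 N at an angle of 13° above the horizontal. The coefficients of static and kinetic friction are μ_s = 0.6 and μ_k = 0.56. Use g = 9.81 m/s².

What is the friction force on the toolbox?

N = m g − P sin α = 725.9 − 286×sin 13° = 661.6 N.
For equilibrium, f = P cos α = 286×cos 13° = 278.7 N.
μ_s N = 0.6 × 661.6 = 397 N.
Since 278.7 N does not exceed the limit, the toolbox stays at rest and f = 279 N.

f ≈ 279 N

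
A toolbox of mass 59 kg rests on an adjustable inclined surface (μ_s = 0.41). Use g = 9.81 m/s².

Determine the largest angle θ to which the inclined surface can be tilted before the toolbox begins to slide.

θ_max ≈ 22.3°

At the slip threshold, m g sin θ = μ_s · m g cos θ, so tan θ = μ_s.
θ_max = arctan(0.41) = 22.3°.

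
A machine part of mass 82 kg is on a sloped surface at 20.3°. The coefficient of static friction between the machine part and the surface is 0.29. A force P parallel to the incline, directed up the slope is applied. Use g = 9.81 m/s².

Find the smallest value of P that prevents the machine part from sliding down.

P_min ≈ 60.3 N

The machine part tends to slide down (tan θ > μ_s), so at the point of impending slip friction acts up-slope at its limit: f = μ_s N.
P is parallel to the surface, so N = m g cos θ = 754 N.
Along the incline: P + μ_s N = m g sin θ, so P = 279 − 0.29×754 = 60.3 N.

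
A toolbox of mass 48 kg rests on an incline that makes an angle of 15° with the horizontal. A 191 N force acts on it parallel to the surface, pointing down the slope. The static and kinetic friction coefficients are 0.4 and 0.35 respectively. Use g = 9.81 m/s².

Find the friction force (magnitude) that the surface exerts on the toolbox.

The normal reaction is N = m g cos θ = 454.8 N.
The friction needed for equilibrium is m g sin θ + P = 121.9 + 191 = 312.9 N, measured positive up-slope.
The static-friction ceiling is μ_s N = 0.4 × 454.8 = 181.9 N.
|312.9| exceeds 181.9 N, so the toolbox slips down-slope; friction is kinetic, f = μ_k N = 0.35×454.8 = 159 N.

f ≈ 159 N (up the incline)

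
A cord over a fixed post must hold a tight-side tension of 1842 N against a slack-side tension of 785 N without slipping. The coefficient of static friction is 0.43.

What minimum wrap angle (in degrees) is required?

β_min ≈ 114°

T₂/T₁ = e^{μβ} → β = ln(T₂/T₁)/μ.
β = ln(1842/785)/0.43 = 0.8529/0.43 = 1.984 rad.
In degrees: β = 1.984 × 180/π = 114°.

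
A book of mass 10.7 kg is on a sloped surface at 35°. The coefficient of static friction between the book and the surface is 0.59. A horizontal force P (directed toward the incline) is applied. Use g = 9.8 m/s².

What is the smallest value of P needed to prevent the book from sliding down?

The book tends to slide down (tan θ > μ_s), so at the point of impending slip friction acts up-slope at its limit: f = μ_s N.
Perpendicular to the incline: N = m g cos θ + P sin θ.
Along the incline: P cos θ + μ_s N = m g sin θ, i.e. P cos θ + μ_s (m g cos θ + P sin θ) = m g sin θ.
Solving, P (cos θ + μ_s sin θ) = m g (sin θ − μ_s cos θ), so P = 105×0.09028/1.158 = 8.18 N.

P_min ≈ 8.18 N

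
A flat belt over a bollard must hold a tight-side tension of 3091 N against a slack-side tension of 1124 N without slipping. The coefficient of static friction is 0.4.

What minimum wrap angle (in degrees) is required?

β_min ≈ 145°

T₂/T₁ = e^{μβ} → β = ln(T₂/T₁)/μ.
β = ln(3091/1124)/0.4 = 1.012/0.4 = 2.529 rad.
In degrees: β = 2.529 × 180/π = 145°.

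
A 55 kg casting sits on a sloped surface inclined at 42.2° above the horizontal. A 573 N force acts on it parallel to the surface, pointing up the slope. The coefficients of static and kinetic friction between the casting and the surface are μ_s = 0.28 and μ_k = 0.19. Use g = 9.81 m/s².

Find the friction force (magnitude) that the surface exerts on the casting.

Perpendicular to the surface, N = m g cos θ = 55·9.81·cos 42.2° = 399.7 N.
For equilibrium along the incline the friction force must supply f = m g sin θ − P = 362.4 − 573 = -210.6 N (positive meaning up-slope).
Maximum static friction available: μ_s N = 0.28 × 399.7 = 111.9 N.
|-210.6| exceeds 111.9 N, so the casting slips up-slope; friction is kinetic, f = μ_k N = 0.19×399.7 = 75.9 N.

f ≈ 75.9 N (down the incline)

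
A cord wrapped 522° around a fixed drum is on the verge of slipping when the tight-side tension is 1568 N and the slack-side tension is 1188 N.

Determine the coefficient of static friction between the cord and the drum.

μ ≈ 0.0305

T₂/T₁ = e^{μβ} → μ = ln(T₂/T₁)/β.
β = 522° = 9.111 rad.
μ = ln(1568/1188)/9.111 = ln(1.32)/9.111 = 0.0305.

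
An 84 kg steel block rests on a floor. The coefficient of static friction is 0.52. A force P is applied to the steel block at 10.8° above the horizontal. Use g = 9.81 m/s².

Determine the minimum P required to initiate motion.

P ≈ 397 N

N = m g − P sin α (the pull lifts the steel block).
At impending slip, P cos α = μ_s N = μ_s (m g − P sin α).
Solving: P (cos α + μ_s sin α) = μ_s m g → P = 0.52×824/(cos 10.8° + 0.52 sin 10.8°) = 429/1.08 = 397 N.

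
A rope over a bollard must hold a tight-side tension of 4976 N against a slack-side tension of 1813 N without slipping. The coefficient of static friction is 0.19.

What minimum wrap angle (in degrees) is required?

β_min ≈ 304°

T₂/T₁ = e^{μβ} → β = ln(T₂/T₁)/μ.
β = ln(4976/1813)/0.19 = 1.01/0.19 = 5.314 rad.
In degrees: β = 5.314 × 180/π = 304°.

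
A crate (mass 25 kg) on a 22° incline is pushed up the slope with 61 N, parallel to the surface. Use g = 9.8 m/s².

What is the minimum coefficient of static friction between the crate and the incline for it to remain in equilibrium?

N = m g cos θ = 227.2 N.
Friction must make up the shortfall along the incline: f = m g sin θ − P = 91.78 − 61 = 30.78 N.
At the threshold f = μ_s N, so μ_s,min = 30.78/227.2 = 0.135.

μ_s,min ≈ 0.135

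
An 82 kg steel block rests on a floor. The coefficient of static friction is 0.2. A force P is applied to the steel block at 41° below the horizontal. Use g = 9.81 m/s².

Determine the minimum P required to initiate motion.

P ≈ 258 N

N = m g + P sin α (the push presses the steel block into the floor).
At impending slip, P cos α = μ_s N = μ_s (m g + P sin α).
Solving: P (cos α − μ_s sin α) = μ_s m g → P = 0.2×804/(cos 41° − 0.2 sin 41°) = 161/0.6235 = 258 N.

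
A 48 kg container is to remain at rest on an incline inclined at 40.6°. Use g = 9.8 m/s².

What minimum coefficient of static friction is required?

μ_s,min ≈ 0.857

At the slip threshold m g sin θ = μ_s m g cos θ, so μ_s,min = tan θ.
μ_s,min = tan 40.6° = 0.857.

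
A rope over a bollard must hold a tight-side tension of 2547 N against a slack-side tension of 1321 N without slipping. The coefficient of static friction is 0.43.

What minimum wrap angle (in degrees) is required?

T₂/T₁ = e^{μβ} → β = ln(T₂/T₁)/μ.
β = ln(2547/1321)/0.43 = 0.6565/0.43 = 1.527 rad.
In degrees: β = 1.527 × 180/π = 87.5°.

β_min ≈ 87.5°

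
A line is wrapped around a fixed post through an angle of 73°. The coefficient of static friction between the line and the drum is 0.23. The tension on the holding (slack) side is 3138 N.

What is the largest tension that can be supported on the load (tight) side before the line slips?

T_max ≈ 4210 N

At impending slip the capstan equation gives T₂/T₁ = e^{μβ} with β in radians.
β = 73° × π/180 = 1.274 rad.
e^{μβ} = e^{0.23×1.274} = 1.34.
T₂ = T₁ · e^{μβ} = 3138 × 1.34 = 4210 N.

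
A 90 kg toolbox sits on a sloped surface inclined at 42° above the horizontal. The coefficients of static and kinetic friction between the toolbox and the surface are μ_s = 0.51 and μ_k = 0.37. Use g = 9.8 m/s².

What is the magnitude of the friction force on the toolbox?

Perpendicular to the surface, N = m g cos θ = 90·9.8·cos 42° = 655.5 N.
For equilibrium along the incline, friction must balance the weight component: f = m g sin θ = 590.2 N up the slope.
Maximum static friction available: μ_s N = 0.51 × 655.5 = 334.3 N.
Since |590.2| > 334.3 N, static friction cannot hold it; the toolbox slides down the incline and kinetic friction applies: f = μ_k N = 0.37 × 655.5 = 243 N.

f ≈ 243 N (up the incline)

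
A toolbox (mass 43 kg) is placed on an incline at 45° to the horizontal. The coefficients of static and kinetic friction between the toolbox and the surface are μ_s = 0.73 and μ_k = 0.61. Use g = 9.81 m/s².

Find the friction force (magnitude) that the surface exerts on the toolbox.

The normal reaction is N = m g cos θ = 298.3 N.
For equilibrium along the incline, friction must balance the weight component: f = m g sin θ = 298.3 N up the slope.
Static friction can supply at most μ_s N = 217.7 N.
|298.3| exceeds 217.7 N, so the toolbox slips down-slope; friction is kinetic, f = μ_k N = 0.61×298.3 = 182 N.

f ≈ 182 N (up the incline)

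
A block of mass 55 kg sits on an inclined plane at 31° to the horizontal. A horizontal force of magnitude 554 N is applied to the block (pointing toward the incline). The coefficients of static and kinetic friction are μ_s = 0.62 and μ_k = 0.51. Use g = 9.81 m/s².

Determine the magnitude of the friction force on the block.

Resolve perpendicular to the incline: N = m g cos θ + P sin θ = 55×9.81×cos 31° + 554×sin 31° = 747.8 N.
Parallel to the incline: P cos θ − m g sin θ = 474.9 − 277.9 = 197 N; the friction needed to balance this is 197 N acting down the slope.
The limit of static friction is μ_s N = 463.6 N.
|f_req| = 197 ≤ 463.6 N → the block is in equilibrium; friction equals the required value.

f ≈ 197 N (down the incline)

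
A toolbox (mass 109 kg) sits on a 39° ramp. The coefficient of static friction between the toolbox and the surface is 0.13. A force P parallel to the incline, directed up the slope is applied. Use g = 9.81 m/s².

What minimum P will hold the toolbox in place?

The toolbox tends to slide down (tan θ > μ_s), so at the point of impending slip friction acts up-slope at its limit: f = μ_s N.
P is parallel to the surface, so N = m g cos θ = 831 N.
Along the incline: P + μ_s N = m g sin θ, so P = 673 − 0.13×831 = 565 N.

P_min ≈ 565 N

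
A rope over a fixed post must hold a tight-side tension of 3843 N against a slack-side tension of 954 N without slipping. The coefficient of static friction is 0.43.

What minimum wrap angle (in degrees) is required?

T₂/T₁ = e^{μβ} → β = ln(T₂/T₁)/μ.
β = ln(3843/954)/0.43 = 1.393/0.43 = 3.24 rad.
In degrees: β = 3.24 × 180/π = 186°.

β_min ≈ 186°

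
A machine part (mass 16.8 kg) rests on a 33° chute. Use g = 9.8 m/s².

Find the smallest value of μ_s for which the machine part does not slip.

At the slip threshold m g sin θ = μ_s m g cos θ, so μ_s,min = tan θ.
μ_s,min = tan 33° = 0.649.

μ_s,min ≈ 0.649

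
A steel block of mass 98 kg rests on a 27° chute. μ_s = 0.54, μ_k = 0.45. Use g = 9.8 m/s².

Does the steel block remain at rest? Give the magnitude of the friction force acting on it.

f ≈ 436 N

N = m g cos θ = 856 N.
Down-slope weight component: m g sin θ = 436 N.
μ_s N = 462 N.
436 ≤ 462 N, so it stays put; friction = 436 N.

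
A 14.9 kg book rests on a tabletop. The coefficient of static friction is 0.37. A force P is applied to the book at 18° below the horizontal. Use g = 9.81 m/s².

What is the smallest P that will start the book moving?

N = m g + P sin α (the push presses the book into the tabletop).
At impending slip, P cos α = μ_s N = μ_s (m g + P sin α).
Solving: P (cos α − μ_s sin α) = μ_s m g → P = 0.37×146/(cos 18° − 0.37 sin 18°) = 54.1/0.8367 = 64.6 N.

P ≈ 64.6 N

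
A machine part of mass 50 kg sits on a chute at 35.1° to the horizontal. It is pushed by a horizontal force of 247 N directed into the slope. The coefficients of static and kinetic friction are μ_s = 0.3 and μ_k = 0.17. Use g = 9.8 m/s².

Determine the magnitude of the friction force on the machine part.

Normal direction: N = m g cos θ + P sin θ = 542.9 N.
Along the incline, the net driving force (taking up-slope positive) is P cos θ − m g sin θ = 202.1 − 281.8 = -79.67 N, so equilibrium requires friction f = 79.67 N (up-slope).
The limit of static friction is μ_s N = 162.9 N.
|f_req| = 79.67 ≤ 162.9 N → the machine part is in equilibrium; friction equals the required value.

f ≈ 79.7 N (up the incline)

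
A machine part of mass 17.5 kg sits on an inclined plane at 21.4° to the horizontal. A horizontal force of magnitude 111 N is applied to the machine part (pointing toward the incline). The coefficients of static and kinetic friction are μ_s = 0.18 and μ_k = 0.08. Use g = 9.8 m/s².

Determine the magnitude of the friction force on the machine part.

Normal direction: N = m g cos θ + P sin θ = 200.2 N.
Along the incline, the net driving force (taking up-slope positive) is P cos θ − m g sin θ = 103.3 − 62.58 = 40.77 N, so equilibrium requires friction f = -40.77 N (down-slope).
The limit of static friction is μ_s N = 36.03 N.
The required 40.77 N exceeds the static limit, so the machine part slides up-slope and f = μ_k N = 0.08×200.2 = 16 N.

f ≈ 16 N (down the incline)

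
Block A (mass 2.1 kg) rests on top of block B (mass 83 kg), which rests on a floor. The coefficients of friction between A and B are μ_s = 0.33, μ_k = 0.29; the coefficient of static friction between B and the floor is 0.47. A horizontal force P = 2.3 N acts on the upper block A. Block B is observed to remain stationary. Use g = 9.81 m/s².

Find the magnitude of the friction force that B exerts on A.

f ≈ 2.3 N

Between the blocks, N₁ = m_A g = 20.6 N.
Maximum static friction on A from B: μ_s N₁ = 0.33×20.6 = 6.798 N.
P = 2.3 N is within that limit, so A and B move together (both at rest); the A–B friction is simply f₁ = P = 2.3 N.
By Newton's third law B feels 2.3 N forward from A. With B stationary, the floor's static friction on B balances it: f₂ = 2.3 N (well within μ_s(m_A+m_B)g = 392.4 N).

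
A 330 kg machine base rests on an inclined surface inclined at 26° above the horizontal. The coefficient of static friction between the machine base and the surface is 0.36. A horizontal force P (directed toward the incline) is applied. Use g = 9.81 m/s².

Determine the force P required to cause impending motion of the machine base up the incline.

At impending motion up the slope, friction acts down-slope at its limit: f = μ_s N.
Perpendicular to the incline: N = m g cos θ + P sin θ.
Along the incline: P cos θ = m g sin θ + μ_s N = m g sin θ + μ_s (m g cos θ + P sin θ).
Solving, P (cos θ − μ_s sin θ) = m g (sin θ + μ_s cos θ), so P = 330×9.81×(sin 26° + 0.36 cos 26°)/(cos 26° − 0.36 sin 26°) = 3240×0.7619/0.741 = 3330 N.

P ≈ 3330 N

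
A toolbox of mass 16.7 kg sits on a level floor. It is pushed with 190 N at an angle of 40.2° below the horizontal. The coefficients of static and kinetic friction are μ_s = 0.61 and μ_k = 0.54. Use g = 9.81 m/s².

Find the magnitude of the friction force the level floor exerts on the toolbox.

Vertical equilibrium gives N = m g + P sin α = 286.5 N.
For equilibrium, f = P cos α = 190×cos 40.2° = 145.1 N.
The static-friction limit is μ_s N = 174.7 N.
Since 145.1 N does not exceed the limit, the toolbox stays at rest and f = 145 N.

f ≈ 145 N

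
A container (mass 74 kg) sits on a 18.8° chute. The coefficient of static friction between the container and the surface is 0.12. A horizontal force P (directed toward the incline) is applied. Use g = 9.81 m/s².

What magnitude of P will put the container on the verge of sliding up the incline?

P ≈ 348 N

At impending motion up the slope, friction acts down-slope at its limit: f = μ_s N.
Perpendicular to the incline: N = m g cos θ + P sin θ.
Along the incline: P cos θ = m g sin θ + μ_s N = m g sin θ + μ_s (m g cos θ + P sin θ).
Solving, P (cos θ − μ_s sin θ) = m g (sin θ + μ_s cos θ), so P = 74×9.81×(sin 18.8° + 0.12 cos 18.8°)/(cos 18.8° − 0.12 sin 18.8°) = 726×0.4359/0.908 = 348 N.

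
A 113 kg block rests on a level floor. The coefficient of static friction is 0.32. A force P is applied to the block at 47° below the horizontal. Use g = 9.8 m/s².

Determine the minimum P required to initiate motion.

N = m g + P sin α (the push presses the block into the level floor).
At impending slip, P cos α = μ_s N = μ_s (m g + P sin α).
Solving: P (cos α − μ_s sin α) = μ_s m g → P = 0.32×1110/(cos 47° − 0.32 sin 47°) = 354/0.448 = 791 N.

P ≈ 791 N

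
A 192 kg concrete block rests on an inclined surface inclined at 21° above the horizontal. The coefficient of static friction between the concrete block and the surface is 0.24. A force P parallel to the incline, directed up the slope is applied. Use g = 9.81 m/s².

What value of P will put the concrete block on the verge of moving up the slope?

P ≈ 1100 N

At impending motion up the slope, friction acts down-slope at its limit: f = μ_s N.
P is parallel to the surface, so N = m g cos θ = 1760 N.
Along the incline: P = m g sin θ + μ_s N = 675 + 0.24×1760 = 1100 N.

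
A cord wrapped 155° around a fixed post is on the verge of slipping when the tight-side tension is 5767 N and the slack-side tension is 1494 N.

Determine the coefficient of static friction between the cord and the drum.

T₂/T₁ = e^{μβ} → μ = ln(T₂/T₁)/β.
β = 155° = 2.705 rad.
μ = ln(5767/1494)/2.705 = ln(3.86)/2.705 = 0.499.

μ ≈ 0.499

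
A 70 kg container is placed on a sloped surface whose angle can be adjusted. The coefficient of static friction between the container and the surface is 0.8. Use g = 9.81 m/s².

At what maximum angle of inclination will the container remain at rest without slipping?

At the slip threshold, m g sin θ = μ_s · m g cos θ, so tan θ = μ_s.
θ_max = arctan(0.8) = 38.7°.

θ_max ≈ 38.7°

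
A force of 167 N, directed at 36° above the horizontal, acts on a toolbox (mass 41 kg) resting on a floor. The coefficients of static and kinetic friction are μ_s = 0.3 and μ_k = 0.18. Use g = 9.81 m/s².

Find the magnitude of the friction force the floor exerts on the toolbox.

Vertical equilibrium gives N = m g − P sin α = 304 N.
Horizontally, friction must balance P cos α = 135.1 N.
μ_s N = 0.3 × 304 = 91.21 N.
135.1 > 91.21 N → the toolbox slides; f = μ_k N = 0.18×304 = 54.7 N.

f ≈ 54.7 N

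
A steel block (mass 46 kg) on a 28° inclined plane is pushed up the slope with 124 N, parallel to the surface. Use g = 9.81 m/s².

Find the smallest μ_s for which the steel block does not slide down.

N = m g cos θ = 398.4 N.
Friction must make up the shortfall along the incline: f = m g sin θ − P = 211.9 − 124 = 87.85 N.
At the threshold f = μ_s N, so μ_s,min = 87.85/398.4 = 0.22.

μ_s,min ≈ 0.22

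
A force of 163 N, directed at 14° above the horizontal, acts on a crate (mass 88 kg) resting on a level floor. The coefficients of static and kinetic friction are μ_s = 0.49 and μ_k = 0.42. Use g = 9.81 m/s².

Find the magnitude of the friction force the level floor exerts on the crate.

Vertical equilibrium gives N = m g − P sin α = 823.8 N.
For equilibrium, f = P cos α = 163×cos 14° = 158.2 N.
μ_s N = 0.49 × 823.8 = 403.7 N.
158.2 ≤ 403.7 N → static; friction equals the required 158 N.

f ≈ 158 N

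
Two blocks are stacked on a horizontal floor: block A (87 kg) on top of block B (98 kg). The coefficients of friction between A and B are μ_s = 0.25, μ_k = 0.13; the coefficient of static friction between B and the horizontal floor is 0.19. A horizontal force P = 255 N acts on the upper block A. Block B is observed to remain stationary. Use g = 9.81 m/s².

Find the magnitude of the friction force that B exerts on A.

f ≈ 111 N

The normal force B exerts on A is simply A's weight, N₁ = 853.5 N.
So the A–B interface can sustain at most μ_s N₁ = 213.4 N of static friction.
P = 255 N exceeds that limit, so A slips over B and the interface friction becomes kinetic: f₁ = μ_k N₁ = 0.13×853.5 = 111 N.
B experiences an equal 111 N forward from A (third law). B is in equilibrium, so the floor supplies f₂ = 111 N of static friction (limit μ_s(m_A+m_B)g = 344.8 N, not exceeded).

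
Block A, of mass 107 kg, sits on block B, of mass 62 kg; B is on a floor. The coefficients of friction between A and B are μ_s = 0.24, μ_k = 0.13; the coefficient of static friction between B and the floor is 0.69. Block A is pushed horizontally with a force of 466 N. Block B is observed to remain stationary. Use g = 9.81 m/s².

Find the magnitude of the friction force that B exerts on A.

f ≈ 136 N

Between the blocks, N₁ = m_A g = 1050 N.
Maximum static friction on A from B: μ_s N₁ = 0.24×1050 = 251.9 N.
P = 466 N exceeds that limit, so A slips over B and the interface friction becomes kinetic: f₁ = μ_k N₁ = 0.13×1050 = 136 N.
By Newton's third law B feels 136 N forward from A. With B stationary, the floor's static friction on B balances it: f₂ = 136 N (well within μ_s(m_A+m_B)g = 1144 N).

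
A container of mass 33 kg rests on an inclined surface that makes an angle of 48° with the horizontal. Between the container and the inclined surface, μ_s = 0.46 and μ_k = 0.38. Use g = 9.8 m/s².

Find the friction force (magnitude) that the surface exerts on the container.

f ≈ 82.2 N (up the incline)

Perpendicular to the surface, N = m g cos θ = 33·9.8·cos 48° = 216.4 N.
For equilibrium along the incline, friction must balance the weight component: f = m g sin θ = 240.3 N up the slope.
The static-friction ceiling is μ_s N = 0.46 × 216.4 = 99.54 N.
|240.3| exceeds 99.54 N, so the container slips down-slope; friction is kinetic, f = μ_k N = 0.38×216.4 = 82.2 N.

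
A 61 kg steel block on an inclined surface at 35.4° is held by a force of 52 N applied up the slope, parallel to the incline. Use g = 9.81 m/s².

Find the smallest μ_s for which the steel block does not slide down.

N = m g cos θ = 487.8 N.
Friction must make up the shortfall along the incline: f = m g sin θ − P = 346.6 − 52 = 294.6 N.
At the threshold f = μ_s N, so μ_s,min = 294.6/487.8 = 0.604.

μ_s,min ≈ 0.604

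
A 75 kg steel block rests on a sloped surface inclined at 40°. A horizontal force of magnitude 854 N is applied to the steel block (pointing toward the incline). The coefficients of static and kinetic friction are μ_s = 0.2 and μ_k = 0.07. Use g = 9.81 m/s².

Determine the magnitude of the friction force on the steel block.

f ≈ 181 N (down the incline)

Resolve perpendicular to the incline: N = m g cos θ + P sin θ = 75×9.81×cos 40° + 854×sin 40° = 1113 N.
Along the incline, the net driving force (taking up-slope positive) is P cos θ − m g sin θ = 654.2 − 472.9 = 181.3 N, so equilibrium requires friction f = -181.3 N (down-slope).
Maximum static friction: μ_s N = 0.2 × 1113 = 222.5 N.
|f_req| = 181.3 ≤ 222.5 N → the steel block is in equilibrium; friction equals the required value.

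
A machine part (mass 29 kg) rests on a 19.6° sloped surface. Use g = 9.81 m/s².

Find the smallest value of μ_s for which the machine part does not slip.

μ_s,min ≈ 0.356

At the slip threshold m g sin θ = μ_s m g cos θ, so μ_s,min = tan θ.
μ_s,min = tan 19.6° = 0.356.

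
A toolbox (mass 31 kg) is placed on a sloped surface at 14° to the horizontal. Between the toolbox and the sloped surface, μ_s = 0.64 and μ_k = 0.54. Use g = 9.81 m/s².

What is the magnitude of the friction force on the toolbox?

Normal force: N = m g cos θ = 31 × 9.81 × cos 14° = 295.1 N.
Along the slope the weight component is m g sin θ = 73.57 N; friction must supply exactly this, acting up-slope.
Static friction can supply at most μ_s N = 188.8 N.
Since |73.57| ≤ 188.8 N, the toolbox remains in static equilibrium and friction takes exactly the required value.

f ≈ 73.6 N (up the incline)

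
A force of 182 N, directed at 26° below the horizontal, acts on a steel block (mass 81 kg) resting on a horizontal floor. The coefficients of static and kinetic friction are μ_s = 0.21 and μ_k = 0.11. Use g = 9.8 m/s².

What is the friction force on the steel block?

f ≈ 164 N

Vertical equilibrium gives N = m g + P sin α = 873.6 N.
For equilibrium, f = P cos α = 182×cos 26° = 163.6 N.
μ_s N = 0.21 × 873.6 = 183.5 N.
Since 163.6 N does not exceed the limit, the steel block stays at rest and f = 164 N.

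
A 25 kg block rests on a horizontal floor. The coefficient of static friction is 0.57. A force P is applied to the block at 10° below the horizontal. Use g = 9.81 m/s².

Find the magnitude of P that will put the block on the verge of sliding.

P ≈ 158 N

N = m g + P sin α (the push presses the block into the horizontal floor).
At impending slip, P cos α = μ_s N = μ_s (m g + P sin α).
Solving: P (cos α − μ_s sin α) = μ_s m g → P = 0.57×245/(cos 10° − 0.57 sin 10°) = 140/0.8858 = 158 N.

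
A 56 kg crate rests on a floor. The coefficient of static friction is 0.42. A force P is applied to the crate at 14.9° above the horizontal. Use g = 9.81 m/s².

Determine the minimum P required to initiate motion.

P ≈ 215 N

N = m g − P sin α (the pull lifts the crate).
At impending slip, P cos α = μ_s N = μ_s (m g − P sin α).
Solving: P (cos α + μ_s sin α) = μ_s m g → P = 0.42×549/(cos 14.9° + 0.42 sin 14.9°) = 231/1.074 = 215 N.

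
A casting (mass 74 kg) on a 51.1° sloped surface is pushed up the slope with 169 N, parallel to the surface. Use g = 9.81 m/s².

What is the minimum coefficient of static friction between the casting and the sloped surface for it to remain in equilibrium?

μ_s,min ≈ 0.869

N = m g cos θ = 455.9 N.
Friction must make up the shortfall along the incline: f = m g sin θ − P = 565 − 169 = 396 N.
At the threshold f = μ_s N, so μ_s,min = 396/455.9 = 0.869.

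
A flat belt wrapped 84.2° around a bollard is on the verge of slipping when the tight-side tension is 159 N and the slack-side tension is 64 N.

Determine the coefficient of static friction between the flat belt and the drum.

μ ≈ 0.619

T₂/T₁ = e^{μβ} → μ = ln(T₂/T₁)/β.
β = 84.2° = 1.47 rad.
μ = ln(159/64)/1.47 = ln(2.484)/1.47 = 0.619.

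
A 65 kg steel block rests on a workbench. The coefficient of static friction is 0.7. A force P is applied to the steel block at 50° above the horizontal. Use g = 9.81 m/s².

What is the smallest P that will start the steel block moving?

N = m g − P sin α (the pull lifts the steel block).
At impending slip, P cos α = μ_s N = μ_s (m g − P sin α).
Solving: P (cos α + μ_s sin α) = μ_s m g → P = 0.7×638/(cos 50° + 0.7 sin 50°) = 446/1.179 = 379 N.

P ≈ 379 N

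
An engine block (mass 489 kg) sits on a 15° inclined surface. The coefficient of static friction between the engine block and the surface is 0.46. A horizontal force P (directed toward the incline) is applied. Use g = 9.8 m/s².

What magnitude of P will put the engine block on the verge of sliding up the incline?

P ≈ 3980 N

At impending motion up the slope, friction acts down-slope at its limit: f = μ_s N.
Perpendicular to the incline: N = m g cos θ + P sin θ.
Along the incline: P cos θ = m g sin θ + μ_s N = m g sin θ + μ_s (m g cos θ + P sin θ).
Solving, P (cos θ − μ_s sin θ) = m g (sin θ + μ_s cos θ), so P = 489×9.8×(sin 15° + 0.46 cos 15°)/(cos 15° − 0.46 sin 15°) = 4790×0.7031/0.8469 = 3980 N.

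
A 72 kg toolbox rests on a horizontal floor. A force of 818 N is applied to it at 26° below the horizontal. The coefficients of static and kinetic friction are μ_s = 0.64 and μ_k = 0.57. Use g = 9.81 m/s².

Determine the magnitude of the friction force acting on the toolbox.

f ≈ 607 N

The vertical component of P adds to the normal force: N = m g + P sin α = 706.3 + 358.6 = 1065 N.
The horizontal driving force is P cos α = 735.2 N, so equilibrium needs friction f = 735.2 N.
The static-friction limit is μ_s N = 681.5 N.
735.2 > 681.5 N → the toolbox slides; f = μ_k N = 0.57×1065 = 607 N.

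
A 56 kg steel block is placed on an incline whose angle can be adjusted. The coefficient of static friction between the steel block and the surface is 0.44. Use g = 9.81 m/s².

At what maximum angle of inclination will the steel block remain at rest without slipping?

At the slip threshold, m g sin θ = μ_s · m g cos θ, so tan θ = μ_s.
θ_max = arctan(0.44) = 23.7°.

θ_max ≈ 23.7°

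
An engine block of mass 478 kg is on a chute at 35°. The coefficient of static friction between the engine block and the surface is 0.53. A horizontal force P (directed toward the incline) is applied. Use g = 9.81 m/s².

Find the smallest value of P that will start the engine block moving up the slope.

At impending motion up the slope, friction acts down-slope at its limit: f = μ_s N.
Perpendicular to the incline: N = m g cos θ + P sin θ.
Along the incline: P cos θ = m g sin θ + μ_s N = m g sin θ + μ_s (m g cos θ + P sin θ).
Solving, P (cos θ − μ_s sin θ) = m g (sin θ + μ_s cos θ), so P = 478×9.81×(sin 35° + 0.53 cos 35°)/(cos 35° − 0.53 sin 35°) = 4690×1.008/0.5152 = 9170 N.

P ≈ 9170 N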